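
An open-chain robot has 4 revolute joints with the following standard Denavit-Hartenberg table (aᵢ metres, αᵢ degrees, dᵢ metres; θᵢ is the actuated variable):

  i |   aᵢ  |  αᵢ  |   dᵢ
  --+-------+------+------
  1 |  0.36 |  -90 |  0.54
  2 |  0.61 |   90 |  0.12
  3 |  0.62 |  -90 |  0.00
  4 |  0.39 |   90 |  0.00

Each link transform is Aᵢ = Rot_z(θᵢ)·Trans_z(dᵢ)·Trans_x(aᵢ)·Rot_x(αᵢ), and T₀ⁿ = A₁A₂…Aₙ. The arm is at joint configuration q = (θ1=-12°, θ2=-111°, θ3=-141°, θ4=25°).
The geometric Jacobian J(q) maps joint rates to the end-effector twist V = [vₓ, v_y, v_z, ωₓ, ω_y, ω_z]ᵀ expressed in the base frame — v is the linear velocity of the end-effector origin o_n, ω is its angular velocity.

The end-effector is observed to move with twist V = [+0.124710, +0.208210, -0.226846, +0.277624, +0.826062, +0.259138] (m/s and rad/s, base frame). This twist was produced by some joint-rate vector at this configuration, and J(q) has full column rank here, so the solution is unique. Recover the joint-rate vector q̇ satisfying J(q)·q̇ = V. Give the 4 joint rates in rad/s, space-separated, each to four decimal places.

0.3880 0.6730 -0.0470 -0.2480

o_n = [0.4516, -0.5996, 0.4623]
J₁: ẑ×o_n = [0.5996, 0.4516, -0.0000], ω = ẑ
J2: z=[0.2079, 0.9781, 0.0000] o=[0.3521, -0.0748, 0.5400] → [-0.0760, 0.0162, -0.2064, 0.2079, 0.9781, 0.0000]
J3: z=[-0.9132, 0.1941, -0.3584] o=[0.1633, 0.0880, 1.1095] → [-0.3720, -0.6943, 0.5719, -0.9132, 0.1941, -0.3584]
J4: z=[-0.3822, -0.7133, 0.5875] o=[0.2510, -0.3296, 0.6597] → [0.2994, 0.0424, 0.2463, -0.3822, -0.7133, 0.5875]
q̇ = J⁺·V = [0.3880, 0.6730, -0.0470, -0.2480]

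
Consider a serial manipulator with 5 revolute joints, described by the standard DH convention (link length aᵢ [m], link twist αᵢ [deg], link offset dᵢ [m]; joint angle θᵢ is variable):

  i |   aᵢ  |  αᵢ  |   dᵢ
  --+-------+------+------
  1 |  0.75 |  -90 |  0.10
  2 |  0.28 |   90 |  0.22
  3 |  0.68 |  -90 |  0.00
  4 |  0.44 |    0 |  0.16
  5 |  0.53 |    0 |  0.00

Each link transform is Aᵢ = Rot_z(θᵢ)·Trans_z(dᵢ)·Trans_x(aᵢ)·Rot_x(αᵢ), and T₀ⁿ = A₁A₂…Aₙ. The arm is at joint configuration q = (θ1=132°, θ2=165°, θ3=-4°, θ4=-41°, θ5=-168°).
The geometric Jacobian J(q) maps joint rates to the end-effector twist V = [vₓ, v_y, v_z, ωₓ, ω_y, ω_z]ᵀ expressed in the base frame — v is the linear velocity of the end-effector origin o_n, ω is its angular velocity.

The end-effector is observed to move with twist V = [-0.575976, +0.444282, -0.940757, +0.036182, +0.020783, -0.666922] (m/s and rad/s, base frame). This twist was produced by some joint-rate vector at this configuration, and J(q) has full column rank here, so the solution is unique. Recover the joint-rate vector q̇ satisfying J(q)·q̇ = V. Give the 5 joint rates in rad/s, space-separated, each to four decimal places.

-0.5010 -0.7760 0.1580 -0.1730 0.9100

o_n = [-0.2192, -0.2667, -0.1476]
J₁: ẑ×o_n = [0.2667, -0.2192, 0.0000], ω = ẑ
J2: z=[-0.7431, -0.6691, 0.0000] o=[-0.5018, 0.5574, 0.1000] → [0.1657, -0.1840, 0.8016, -0.7431, -0.6691, 0.0000]
J3: z=[-0.1732, 0.1923, -0.9659] o=[-0.4844, 0.2092, 0.0275] → [-0.4934, -0.2865, 0.0314, -0.1732, 0.1923, -0.9659]
J4: z=[-0.6962, -0.7176, -0.0181] o=[-0.0107, -0.2460, -0.1480] → [-0.0007, 0.0041, -0.1352, -0.6962, -0.7176, -0.0181]
J5: z=[-0.6962, -0.7176, -0.0181] o=[0.0592, -0.5276, -0.5155] → [-0.2593, 0.2612, -0.3814, -0.6962, -0.7176, -0.0181]
q̇ = J⁺·V = [-0.5010, -0.7760, 0.1580, -0.1730, 0.9100]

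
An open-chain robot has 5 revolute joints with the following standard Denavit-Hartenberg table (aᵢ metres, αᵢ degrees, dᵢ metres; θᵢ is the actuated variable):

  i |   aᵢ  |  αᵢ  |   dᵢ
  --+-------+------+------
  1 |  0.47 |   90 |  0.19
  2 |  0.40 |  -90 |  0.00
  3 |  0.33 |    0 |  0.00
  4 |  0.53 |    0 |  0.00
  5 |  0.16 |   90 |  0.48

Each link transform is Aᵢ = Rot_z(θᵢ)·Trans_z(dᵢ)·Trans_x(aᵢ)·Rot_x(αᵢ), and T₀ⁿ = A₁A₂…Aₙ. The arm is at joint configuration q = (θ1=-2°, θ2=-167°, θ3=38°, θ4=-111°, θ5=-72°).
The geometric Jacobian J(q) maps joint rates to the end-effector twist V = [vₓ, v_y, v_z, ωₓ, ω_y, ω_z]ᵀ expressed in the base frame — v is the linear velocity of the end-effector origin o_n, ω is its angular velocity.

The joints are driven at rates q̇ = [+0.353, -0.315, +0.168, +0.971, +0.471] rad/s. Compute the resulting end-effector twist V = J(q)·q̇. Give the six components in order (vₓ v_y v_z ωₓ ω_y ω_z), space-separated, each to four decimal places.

-0.7297 0.0034 0.0205 0.3729 0.3022 -1.2157

o_n = [-0.1022, -0.3921, -0.4315]
J₁: ẑ×o_n = [0.3921, -0.1022, 0.0000], ω = ẑ
J2: z=[-0.0349, -0.9994, 0.0000] o=[0.4697, -0.0164, 0.1900] → [0.6212, -0.0217, -0.5584, -0.0349, -0.9994, 0.0000]
J3: z=[0.2248, -0.0079, -0.9744] o=[0.0802, -0.0028, 0.1000] → [-0.3752, 0.2972, -0.0890, 0.2248, -0.0079, -0.9744]
J4: z=[0.2248, -0.0079, -0.9744] o=[-0.1659, 0.2091, 0.0415] → [-0.5821, 0.0442, -0.1347, 0.2248, -0.0079, -0.9744]
J5: z=[0.2248, -0.0079, -0.9744] o=[-0.3345, -0.2922, 0.0067] → [-0.0939, -0.1279, -0.0206, 0.2248, -0.0079, -0.9744]
V = J·q̇ = [-0.7297, 0.0034, 0.0205, 0.3729, 0.3022, -1.2157]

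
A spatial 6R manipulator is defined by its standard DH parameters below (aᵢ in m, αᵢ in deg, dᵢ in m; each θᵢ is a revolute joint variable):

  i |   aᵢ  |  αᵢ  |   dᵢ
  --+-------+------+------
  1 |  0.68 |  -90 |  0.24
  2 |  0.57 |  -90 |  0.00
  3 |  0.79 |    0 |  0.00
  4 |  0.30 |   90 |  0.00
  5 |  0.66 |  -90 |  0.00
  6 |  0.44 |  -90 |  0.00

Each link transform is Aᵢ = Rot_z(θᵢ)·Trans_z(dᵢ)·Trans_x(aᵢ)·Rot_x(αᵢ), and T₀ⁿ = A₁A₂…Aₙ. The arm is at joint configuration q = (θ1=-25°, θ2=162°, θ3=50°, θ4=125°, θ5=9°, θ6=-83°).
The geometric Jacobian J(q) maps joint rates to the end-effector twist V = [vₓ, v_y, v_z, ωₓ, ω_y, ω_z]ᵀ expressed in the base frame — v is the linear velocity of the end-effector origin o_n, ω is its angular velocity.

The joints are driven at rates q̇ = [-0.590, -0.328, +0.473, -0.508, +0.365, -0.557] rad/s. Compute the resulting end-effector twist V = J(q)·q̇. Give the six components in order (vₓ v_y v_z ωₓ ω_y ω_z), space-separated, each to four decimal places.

o_n = [0.0094, -1.2488, 0.3107]
J₁: ẑ×o_n = [1.2488, 0.0094, -0.0000], ω = ẑ
J2: z=[0.4226, 0.9063, 0.0000] o=[0.6163, -0.2874, 0.2400] → [0.0641, -0.0299, 0.1437, 0.4226, 0.9063, 0.0000]
J3: z=[-0.2801, 0.1306, 0.9511] o=[0.1250, -0.0583, 0.0639] → [1.1645, -0.0408, 0.3485, -0.2801, 0.1306, 0.9511]
J4: z=[-0.2801, 0.1306, 0.9511] o=[-0.5685, -0.4027, -0.0931] → [0.8574, 0.6627, 0.1615, -0.2801, 0.1306, 0.9511]
J5: z=[-0.4961, -0.8678, -0.0269] o=[-0.3219, -0.5465, -0.0007] → [-0.2891, 0.1456, 0.6360, -0.4961, -0.8678, -0.0269]
J6: z=[-0.4052, 0.2040, 0.8912] o=[0.1849, -0.8455, 0.2982] → [0.3620, -0.1513, 0.1992, -0.4052, 0.2040, 0.8912]
V = J·q̇ = [-0.9497, -0.2143, 0.1568, -0.0842, -0.7322, -1.1295]

-0.9497 -0.2143 0.1568 -0.0842 -0.7322 -1.1295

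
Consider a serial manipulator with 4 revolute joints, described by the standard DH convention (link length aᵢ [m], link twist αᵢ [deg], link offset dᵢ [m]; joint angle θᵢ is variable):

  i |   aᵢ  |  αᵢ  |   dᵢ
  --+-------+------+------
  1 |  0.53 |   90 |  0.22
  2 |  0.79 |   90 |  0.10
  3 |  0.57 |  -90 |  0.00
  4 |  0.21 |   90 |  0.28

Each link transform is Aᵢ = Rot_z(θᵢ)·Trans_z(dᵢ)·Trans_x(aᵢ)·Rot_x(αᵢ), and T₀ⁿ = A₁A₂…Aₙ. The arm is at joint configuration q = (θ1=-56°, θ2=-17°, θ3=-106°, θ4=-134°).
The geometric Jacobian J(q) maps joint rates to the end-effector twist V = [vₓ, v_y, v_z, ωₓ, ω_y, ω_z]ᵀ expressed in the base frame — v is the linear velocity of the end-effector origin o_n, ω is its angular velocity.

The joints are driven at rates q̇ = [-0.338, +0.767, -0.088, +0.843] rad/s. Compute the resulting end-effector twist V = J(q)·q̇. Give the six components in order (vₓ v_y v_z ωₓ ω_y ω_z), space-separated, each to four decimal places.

-0.0849 -0.4696 0.5624 0.0045 -0.9627 -0.4908

o_n = [1.0946, -0.9346, -0.1999]
J₁: ẑ×o_n = [0.9346, 1.0946, -0.0000], ω = ẑ
J2: z=[-0.8290, -0.5592, 0.0000] o=[0.2964, -0.4394, 0.2200] → [0.2348, -0.3482, 0.8569, -0.8290, -0.5592, 0.0000]
J3: z=[-0.1635, 0.2424, -0.9563] o=[0.6359, -1.1216, -0.0110] → [0.1331, -0.4695, -0.1418, -0.1635, 0.2424, -0.9563]
J4: z=[0.7426, -0.6080, -0.2810] o=[1.0062, -0.6907, 0.0350] → [0.0743, 0.1496, -0.1273, 0.7426, -0.6080, -0.2810]
V = J·q̇ = [-0.0849, -0.4696, 0.5624, 0.0045, -0.9627, -0.4908]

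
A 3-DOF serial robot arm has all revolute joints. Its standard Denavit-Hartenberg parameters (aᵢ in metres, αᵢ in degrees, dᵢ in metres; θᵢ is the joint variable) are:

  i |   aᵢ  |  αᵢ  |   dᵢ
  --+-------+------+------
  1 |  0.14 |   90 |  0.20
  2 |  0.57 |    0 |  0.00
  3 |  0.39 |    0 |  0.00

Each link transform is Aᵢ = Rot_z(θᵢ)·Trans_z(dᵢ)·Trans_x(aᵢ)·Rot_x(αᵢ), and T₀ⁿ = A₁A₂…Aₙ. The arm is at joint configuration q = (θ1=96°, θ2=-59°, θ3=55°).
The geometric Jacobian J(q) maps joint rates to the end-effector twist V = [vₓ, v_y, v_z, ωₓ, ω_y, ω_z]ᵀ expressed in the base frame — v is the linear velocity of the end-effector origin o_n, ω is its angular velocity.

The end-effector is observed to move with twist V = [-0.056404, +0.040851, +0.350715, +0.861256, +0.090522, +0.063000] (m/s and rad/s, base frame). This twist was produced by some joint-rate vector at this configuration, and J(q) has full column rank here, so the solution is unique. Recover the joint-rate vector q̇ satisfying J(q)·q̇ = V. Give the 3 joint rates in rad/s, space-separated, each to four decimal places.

o_n = [-0.0860, 0.8181, -0.3158]
J₁: ẑ×o_n = [-0.8181, -0.0860, 0.0000], ω = ẑ
J2: z=[0.9945, 0.1045, 0.0000] o=[-0.0146, 0.1392, 0.2000] → [-0.0539, 0.5130, 0.6826, 0.9945, 0.1045, 0.0000]
J3: z=[0.9945, 0.1045, 0.0000] o=[-0.0453, 0.4312, -0.2886] → [-0.0028, 0.0271, 0.3890, 0.9945, 0.1045, 0.0000]
q̇ = J⁺·V = [0.0630, 0.0470, 0.8190]

0.0630 0.0470 0.8190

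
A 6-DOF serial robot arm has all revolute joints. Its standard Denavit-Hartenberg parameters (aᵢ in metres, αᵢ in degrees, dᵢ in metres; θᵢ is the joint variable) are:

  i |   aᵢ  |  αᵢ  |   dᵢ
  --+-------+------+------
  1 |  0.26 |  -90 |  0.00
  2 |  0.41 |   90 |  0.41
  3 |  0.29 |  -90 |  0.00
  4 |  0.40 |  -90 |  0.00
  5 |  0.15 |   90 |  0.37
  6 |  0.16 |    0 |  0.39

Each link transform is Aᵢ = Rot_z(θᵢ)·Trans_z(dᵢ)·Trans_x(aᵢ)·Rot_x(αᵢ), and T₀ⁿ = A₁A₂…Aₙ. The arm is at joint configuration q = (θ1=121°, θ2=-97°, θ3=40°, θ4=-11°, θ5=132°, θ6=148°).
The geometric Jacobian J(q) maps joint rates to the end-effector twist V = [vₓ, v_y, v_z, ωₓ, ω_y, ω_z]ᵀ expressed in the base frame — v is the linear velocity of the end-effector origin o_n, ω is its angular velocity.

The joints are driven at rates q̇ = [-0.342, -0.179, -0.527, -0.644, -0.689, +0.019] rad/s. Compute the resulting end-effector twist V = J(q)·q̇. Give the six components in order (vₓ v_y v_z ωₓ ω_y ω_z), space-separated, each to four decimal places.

0.4884 -0.3196 0.3757 0.7480 0.2262 -0.0310

o_n = [-0.9575, -0.1022, 1.4130]
J₁: ẑ×o_n = [0.1022, -0.9575, 0.0000], ω = ẑ
J2: z=[-0.8572, -0.5150, 0.0000] o=[-0.1339, 0.2229, 0.0000] → [-0.7277, 1.2112, -0.1455, -0.8572, -0.5150, 0.0000]
J3: z=[0.5112, -0.8508, -0.1219] o=[-0.4596, -0.0311, 0.4069] → [-0.8646, -0.4536, -0.4599, 0.5112, -0.8508, -0.1219]
J4: z=[-0.6970, -0.3274, -0.6380] o=[-0.6055, -0.1503, 0.6274] → [-0.2265, 0.7721, -0.1488, -0.6970, -0.3274, -0.6380]
J5: z=[-0.5978, 0.7567, 0.2647] o=[-0.7639, -0.3767, 0.9167] → [0.3029, 0.2454, -0.0176, -0.5978, 0.7567, 0.2647]
J6: z=[0.1720, -0.2015, 0.9643] o=[-0.8676, -0.0034, 1.0132] → [0.0147, -0.1554, -0.0351, 0.1720, -0.2015, 0.9643]
V = J·q̇ = [0.4884, -0.3196, 0.3757, 0.7480, 0.2262, -0.0310]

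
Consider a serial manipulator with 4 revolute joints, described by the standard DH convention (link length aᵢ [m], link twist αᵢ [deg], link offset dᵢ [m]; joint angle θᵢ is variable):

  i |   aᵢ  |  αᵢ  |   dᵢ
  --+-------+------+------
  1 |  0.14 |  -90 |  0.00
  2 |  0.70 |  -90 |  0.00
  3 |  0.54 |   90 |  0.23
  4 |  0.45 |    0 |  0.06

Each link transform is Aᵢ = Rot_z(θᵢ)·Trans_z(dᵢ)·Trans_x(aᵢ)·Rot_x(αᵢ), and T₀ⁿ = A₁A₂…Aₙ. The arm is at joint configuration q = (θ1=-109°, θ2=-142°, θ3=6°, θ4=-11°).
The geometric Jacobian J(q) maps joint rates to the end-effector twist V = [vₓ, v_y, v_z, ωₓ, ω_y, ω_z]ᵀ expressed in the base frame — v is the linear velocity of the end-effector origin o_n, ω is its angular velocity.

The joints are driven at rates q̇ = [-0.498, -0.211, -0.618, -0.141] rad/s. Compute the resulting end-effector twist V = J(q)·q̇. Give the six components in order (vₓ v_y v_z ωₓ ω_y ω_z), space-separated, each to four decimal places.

o_n = [0.3166, 1.0514, 1.1495]
J₁: ẑ×o_n = [-1.0514, 0.3166, 0.0000], ω = ẑ
J2: z=[0.9455, -0.3256, 0.0000] o=[-0.0456, -0.1324, 0.0000] → [-0.3742, -1.0869, 1.2372, 0.9455, -0.3256, 0.0000]
J3: z=[-0.2004, -0.5821, 0.7880] o=[0.1340, 0.3892, 0.4310] → [-0.9401, 0.2879, -0.0264, -0.2004, -0.5821, 0.7880]
J4: z=[0.9672, -0.2459, 0.0644] o=[0.1723, 0.6738, 0.9428] → [-0.0751, -0.1906, 0.4007, 0.9672, -0.2459, 0.0644]
V = J·q̇ = [1.1941, -0.0794, -0.3012, -0.2120, 0.4631, -0.9941]

1.1941 -0.0794 -0.3012 -0.2120 0.4631 -0.9941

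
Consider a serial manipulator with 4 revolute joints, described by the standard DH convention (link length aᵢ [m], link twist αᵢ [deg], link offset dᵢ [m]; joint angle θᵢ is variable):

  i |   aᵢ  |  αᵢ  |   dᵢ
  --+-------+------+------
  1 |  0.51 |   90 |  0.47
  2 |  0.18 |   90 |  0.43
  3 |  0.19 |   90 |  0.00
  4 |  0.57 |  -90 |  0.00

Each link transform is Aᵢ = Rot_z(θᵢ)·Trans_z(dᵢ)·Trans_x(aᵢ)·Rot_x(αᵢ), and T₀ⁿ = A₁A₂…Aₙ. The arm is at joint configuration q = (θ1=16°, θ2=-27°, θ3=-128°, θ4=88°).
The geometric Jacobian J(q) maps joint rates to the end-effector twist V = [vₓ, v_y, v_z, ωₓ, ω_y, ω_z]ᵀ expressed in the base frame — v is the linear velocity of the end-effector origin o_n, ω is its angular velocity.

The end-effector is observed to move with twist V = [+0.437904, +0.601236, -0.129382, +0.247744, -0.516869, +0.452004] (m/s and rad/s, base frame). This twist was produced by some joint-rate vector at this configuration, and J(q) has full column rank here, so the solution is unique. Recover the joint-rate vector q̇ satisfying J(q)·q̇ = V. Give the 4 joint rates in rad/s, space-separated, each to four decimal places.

0.8700 0.7800 0.3290 -0.3490

o_n = [0.3581, -0.1726, -0.0606]
J₁: ẑ×o_n = [0.1726, 0.3581, -0.0000], ω = ẑ
J2: z=[0.2756, -0.9613, 0.0000] o=[0.4902, 0.1406, 0.4700] → [0.5101, 0.1463, -0.2134, 0.2756, -0.9613, 0.0000]
J3: z=[-0.4364, -0.1251, -0.8910] o=[0.7629, -0.2286, 0.3883] → [0.1060, 0.1648, -0.0751, -0.4364, -0.1251, -0.8910]
J4: z=[-0.5052, -0.7853, 0.3577] o=[0.6215, -0.1134, 0.4414] → [0.4154, -0.3479, -0.1769, -0.5052, -0.7853, 0.3577]
q̇ = J⁺·V = [0.8700, 0.7800, 0.3290, -0.3490]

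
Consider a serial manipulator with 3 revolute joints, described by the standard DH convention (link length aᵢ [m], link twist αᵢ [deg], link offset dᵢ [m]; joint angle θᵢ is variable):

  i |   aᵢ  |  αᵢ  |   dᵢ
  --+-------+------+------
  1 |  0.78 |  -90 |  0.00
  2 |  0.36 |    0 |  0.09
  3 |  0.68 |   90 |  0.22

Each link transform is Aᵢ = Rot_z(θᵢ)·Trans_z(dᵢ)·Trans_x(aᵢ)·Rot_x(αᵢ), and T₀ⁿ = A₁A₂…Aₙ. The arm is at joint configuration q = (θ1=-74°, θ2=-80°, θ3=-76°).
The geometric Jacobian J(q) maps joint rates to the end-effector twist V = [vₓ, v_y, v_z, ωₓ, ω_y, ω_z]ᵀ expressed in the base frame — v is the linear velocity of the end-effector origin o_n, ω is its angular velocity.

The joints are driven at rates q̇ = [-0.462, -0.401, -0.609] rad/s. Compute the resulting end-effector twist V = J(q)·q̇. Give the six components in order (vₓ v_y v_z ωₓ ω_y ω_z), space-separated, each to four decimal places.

o_n = [0.3590, -0.1273, 0.6311]
J₁: ẑ×o_n = [0.1273, 0.3590, -0.0000], ω = ẑ
J2: z=[0.9613, 0.2756, 0.0000] o=[0.2150, -0.7498, 0.0000] → [0.1740, -0.6067, 0.5587, 0.9613, 0.2756, 0.0000]
J3: z=[0.9613, 0.2756, 0.0000] o=[0.3187, -0.7851, 0.3545] → [0.0762, -0.2659, 0.6212, 0.9613, 0.2756, 0.0000]
V = J·q̇ = [-0.1750, 0.2393, -0.6024, -0.9709, -0.2784, -0.4620]

-0.1750 0.2393 -0.6024 -0.9709 -0.2784 -0.4620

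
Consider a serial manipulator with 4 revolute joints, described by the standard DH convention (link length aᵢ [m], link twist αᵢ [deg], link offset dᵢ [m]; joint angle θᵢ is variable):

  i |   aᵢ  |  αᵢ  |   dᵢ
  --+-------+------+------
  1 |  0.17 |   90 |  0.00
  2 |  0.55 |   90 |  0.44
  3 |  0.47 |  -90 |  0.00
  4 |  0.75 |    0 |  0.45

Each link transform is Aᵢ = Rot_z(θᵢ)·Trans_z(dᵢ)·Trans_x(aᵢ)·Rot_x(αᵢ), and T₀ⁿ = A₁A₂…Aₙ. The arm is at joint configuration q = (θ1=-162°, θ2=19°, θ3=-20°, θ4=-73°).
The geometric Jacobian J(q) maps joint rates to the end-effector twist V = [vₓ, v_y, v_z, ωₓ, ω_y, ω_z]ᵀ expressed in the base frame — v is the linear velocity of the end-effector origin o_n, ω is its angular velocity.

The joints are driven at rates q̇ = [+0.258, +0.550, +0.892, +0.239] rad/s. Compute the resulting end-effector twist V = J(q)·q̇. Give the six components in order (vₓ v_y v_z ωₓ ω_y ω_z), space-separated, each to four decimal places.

o_n = [-1.7930, 0.0768, -0.2381]
J₁: ẑ×o_n = [-0.0768, -1.7930, 0.0000], ω = ẑ
J2: z=[-0.3090, 0.9511, 0.0000] o=[-0.1617, -0.0525, 0.0000] → [-0.2265, -0.0736, 1.5115, -0.3090, 0.9511, 0.0000]
J3: z=[-0.3096, -0.1006, -0.9455] o=[-0.7922, 0.2052, 0.1791] → [-0.0795, 0.8171, -0.0609, -0.3096, -0.1006, -0.9455]
J4: z=[-0.5979, 0.7938, 0.1114] o=[-1.1397, -0.0767, 0.3229] → [-0.4624, -0.4082, 0.4268, -0.5979, 0.7938, 0.1114]
V = J·q̇ = [-0.3257, 0.1282, 0.8790, -0.5891, 0.6231, -0.5588]

-0.3257 0.1282 0.8790 -0.5891 0.6231 -0.5588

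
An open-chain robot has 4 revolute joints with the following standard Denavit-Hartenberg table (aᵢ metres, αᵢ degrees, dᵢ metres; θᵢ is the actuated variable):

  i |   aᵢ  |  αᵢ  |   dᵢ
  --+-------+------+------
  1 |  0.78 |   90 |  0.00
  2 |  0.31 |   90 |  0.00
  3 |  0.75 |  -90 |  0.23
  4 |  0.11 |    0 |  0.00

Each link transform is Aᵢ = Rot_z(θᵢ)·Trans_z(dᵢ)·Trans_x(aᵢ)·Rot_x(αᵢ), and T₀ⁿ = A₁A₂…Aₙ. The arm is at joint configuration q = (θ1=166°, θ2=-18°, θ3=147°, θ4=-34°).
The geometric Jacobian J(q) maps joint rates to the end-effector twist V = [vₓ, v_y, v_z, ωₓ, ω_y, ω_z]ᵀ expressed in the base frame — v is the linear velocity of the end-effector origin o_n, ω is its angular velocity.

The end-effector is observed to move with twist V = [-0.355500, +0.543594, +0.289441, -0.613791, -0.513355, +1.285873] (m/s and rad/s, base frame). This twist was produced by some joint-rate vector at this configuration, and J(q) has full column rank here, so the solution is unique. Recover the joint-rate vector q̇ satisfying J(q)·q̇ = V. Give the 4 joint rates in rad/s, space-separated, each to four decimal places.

0.5190 -0.9720 -0.8750 -0.3880

o_n = [-0.1936, 0.5205, -0.1550]
J₁: ẑ×o_n = [-0.5205, -0.1936, 0.0000], ω = ẑ
J2: z=[0.2419, 0.9703, 0.0000] o=[-0.7568, 0.1887, 0.0000] → [-0.1504, 0.0375, -0.4662, 0.2419, 0.9703, 0.0000]
J3: z=[0.2998, -0.0748, -0.9511] o=[-1.0429, 0.2600, -0.0958] → [0.2521, -0.7899, 0.1416, 0.2998, -0.0748, -0.9511]
J4: z=[0.2997, -0.9391, 0.1683] o=[-0.2947, 0.4945, -0.1202] → [0.0284, 0.0275, 0.1027, 0.2997, -0.9391, 0.1683]
q̇ = J⁺·V = [0.5190, -0.9720, -0.8750, -0.3880]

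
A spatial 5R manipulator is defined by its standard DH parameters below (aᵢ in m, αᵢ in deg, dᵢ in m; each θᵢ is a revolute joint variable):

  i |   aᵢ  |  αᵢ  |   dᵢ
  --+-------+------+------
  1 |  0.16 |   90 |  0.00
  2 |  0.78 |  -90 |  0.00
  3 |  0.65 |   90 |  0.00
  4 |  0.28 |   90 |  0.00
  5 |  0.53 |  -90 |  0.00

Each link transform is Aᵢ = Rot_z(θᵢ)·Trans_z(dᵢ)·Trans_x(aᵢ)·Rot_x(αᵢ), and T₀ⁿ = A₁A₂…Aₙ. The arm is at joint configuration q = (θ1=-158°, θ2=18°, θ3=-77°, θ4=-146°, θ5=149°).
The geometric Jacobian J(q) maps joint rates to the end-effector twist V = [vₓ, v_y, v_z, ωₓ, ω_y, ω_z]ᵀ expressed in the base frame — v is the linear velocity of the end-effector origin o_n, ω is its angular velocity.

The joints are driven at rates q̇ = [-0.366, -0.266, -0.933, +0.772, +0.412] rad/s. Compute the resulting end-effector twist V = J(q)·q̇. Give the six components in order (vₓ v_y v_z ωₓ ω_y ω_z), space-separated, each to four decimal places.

0.7125 0.4849 -0.1846 0.6582 -0.0758 -1.1770

o_n = [-1.0443, 0.4792, 0.3068]
J₁: ẑ×o_n = [-0.4792, -1.0443, 0.0000], ω = ẑ
J2: z=[-0.3746, 0.9272, 0.0000] o=[-0.1483, -0.0599, 0.0000] → [0.2844, 0.1149, 0.6287, -0.3746, 0.9272, 0.0000]
J3: z=[0.2865, 0.1158, 0.9511] o=[-0.8362, -0.3378, 0.2410] → [-0.7695, -0.2168, 0.2582, 0.2865, 0.1158, 0.9511]
J4: z=[0.7749, 0.5557, -0.3011] o=[-1.2023, 0.1973, 0.2862] → [0.0963, -0.0635, 0.1307, 0.7749, 0.5557, -0.3011]
J5: z=[0.5526, -0.3644, 0.7496] o=[-1.1164, -0.0119, 0.1212] → [-0.4358, -0.0485, 0.2977, 0.5526, -0.3644, 0.7496]
V = J·q̇ = [0.7125, 0.4849, -0.1846, 0.6582, -0.0758, -1.1770]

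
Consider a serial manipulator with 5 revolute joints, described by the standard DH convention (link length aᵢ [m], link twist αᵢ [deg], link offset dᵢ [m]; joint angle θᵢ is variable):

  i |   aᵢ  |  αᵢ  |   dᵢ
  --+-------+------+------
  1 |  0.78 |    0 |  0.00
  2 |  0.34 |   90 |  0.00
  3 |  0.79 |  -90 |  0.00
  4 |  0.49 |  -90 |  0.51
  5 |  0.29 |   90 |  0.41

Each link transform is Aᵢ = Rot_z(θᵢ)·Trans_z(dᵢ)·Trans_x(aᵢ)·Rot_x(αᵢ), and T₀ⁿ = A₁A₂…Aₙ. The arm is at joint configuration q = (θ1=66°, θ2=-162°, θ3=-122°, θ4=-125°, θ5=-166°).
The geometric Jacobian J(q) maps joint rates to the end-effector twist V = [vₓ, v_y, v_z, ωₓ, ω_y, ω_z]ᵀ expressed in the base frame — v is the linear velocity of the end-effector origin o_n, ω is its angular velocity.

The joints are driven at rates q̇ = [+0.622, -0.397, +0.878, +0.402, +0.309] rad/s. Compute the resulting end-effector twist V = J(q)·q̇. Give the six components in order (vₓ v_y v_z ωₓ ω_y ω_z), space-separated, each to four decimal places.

-0.4230 -0.9152 -0.2101 -1.0711 -0.0953 -0.2027

o_n = [-0.1178, 0.4578, -1.1607]
J₁: ẑ×o_n = [-0.4578, -0.1178, 0.0000], ω = ẑ
J2: z=[0.0000, 0.0000, 1.0000] o=[0.3173, 0.7126, 0.0000] → [0.2547, -0.4351, 0.0000, 0.0000, 0.0000, 1.0000]
J3: z=[-0.9945, 0.1045, 0.0000] o=[0.2817, 0.3744, 0.0000] → [-0.1213, -1.1544, -0.0412, -0.9945, 0.1045, 0.0000]
J4: z=[-0.0886, -0.8434, -0.5299] o=[0.3255, 0.7908, -0.6700] → [0.2375, 0.1914, -0.3444, -0.0886, -0.8434, -0.5299]
J5: z=[-0.5251, 0.4917, -0.6947] o=[-0.1345, 0.2545, -0.7019] → [-0.0843, -0.2525, -0.1150, -0.5251, 0.4917, -0.6947]
V = J·q̇ = [-0.4230, -0.9152, -0.2101, -1.0711, -0.0953, -0.2027]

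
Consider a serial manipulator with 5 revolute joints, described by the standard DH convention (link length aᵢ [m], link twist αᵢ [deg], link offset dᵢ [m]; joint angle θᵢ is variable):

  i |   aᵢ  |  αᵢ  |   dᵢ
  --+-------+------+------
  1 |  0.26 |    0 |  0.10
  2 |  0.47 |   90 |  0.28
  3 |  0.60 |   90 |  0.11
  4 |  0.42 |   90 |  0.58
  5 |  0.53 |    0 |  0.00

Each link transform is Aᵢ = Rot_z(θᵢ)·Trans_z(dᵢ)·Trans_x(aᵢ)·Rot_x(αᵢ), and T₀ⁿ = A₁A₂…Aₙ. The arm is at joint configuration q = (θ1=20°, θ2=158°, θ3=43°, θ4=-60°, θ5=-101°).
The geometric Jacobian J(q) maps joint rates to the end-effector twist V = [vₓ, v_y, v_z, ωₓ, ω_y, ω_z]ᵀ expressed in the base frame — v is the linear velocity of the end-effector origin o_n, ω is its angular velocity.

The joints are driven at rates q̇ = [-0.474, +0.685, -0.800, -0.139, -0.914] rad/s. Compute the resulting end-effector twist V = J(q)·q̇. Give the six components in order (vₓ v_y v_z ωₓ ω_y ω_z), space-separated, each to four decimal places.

o_n = [-0.8270, -0.0399, 0.8542]
J₁: ẑ×o_n = [0.0399, -0.8270, 0.0000], ω = ẑ
J2: z=[0.0000, 0.0000, 1.0000] o=[0.2443, 0.0889, 0.1000] → [0.1288, -1.0713, 0.0000, 0.0000, 0.0000, 1.0000]
J3: z=[0.0349, 0.9994, 0.0000] o=[-0.2254, 0.1053, 0.3800] → [0.4740, -0.0166, 0.5962, 0.0349, 0.9994, 0.0000]
J4: z=[-0.6816, 0.0238, -0.7314] o=[-0.6601, 0.2306, 0.7892] → [-0.1963, 0.1664, 0.1883, -0.6816, 0.0238, -0.7314]
J5: z=[0.6155, -0.5218, -0.5906] o=[-1.2216, -0.1138, 0.5082] → [-0.1369, -0.4461, 0.2514, 0.6155, -0.5218, -0.5906]
V = J·q̇ = [-0.1574, 0.0560, -0.7329, -0.4958, -0.3259, 0.8525]

-0.1574 0.0560 -0.7329 -0.4958 -0.3259 0.8525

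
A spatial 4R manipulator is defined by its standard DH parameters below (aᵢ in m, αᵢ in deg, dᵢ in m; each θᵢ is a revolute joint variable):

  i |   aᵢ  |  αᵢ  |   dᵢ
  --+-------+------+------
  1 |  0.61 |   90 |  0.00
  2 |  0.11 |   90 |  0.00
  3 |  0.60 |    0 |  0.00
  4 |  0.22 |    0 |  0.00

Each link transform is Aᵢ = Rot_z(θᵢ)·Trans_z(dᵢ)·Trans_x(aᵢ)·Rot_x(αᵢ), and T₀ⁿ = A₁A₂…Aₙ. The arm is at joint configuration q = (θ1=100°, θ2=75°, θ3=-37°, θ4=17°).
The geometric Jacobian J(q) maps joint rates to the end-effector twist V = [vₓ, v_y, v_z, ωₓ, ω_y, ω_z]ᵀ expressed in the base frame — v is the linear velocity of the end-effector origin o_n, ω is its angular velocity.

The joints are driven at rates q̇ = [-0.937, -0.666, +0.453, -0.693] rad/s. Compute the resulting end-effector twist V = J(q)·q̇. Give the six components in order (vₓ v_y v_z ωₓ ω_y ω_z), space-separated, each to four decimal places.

0.7514 1.1058 0.0034 -0.6156 -0.3439 -0.8749

o_n = [-0.5714, 0.7278, 0.7688]
J₁: ẑ×o_n = [-0.7278, -0.5714, 0.0000], ω = ẑ
J2: z=[0.9848, 0.1736, 0.0000] o=[-0.1059, 0.6007, 0.0000] → [0.1335, -0.7571, 0.2060, 0.9848, 0.1736, 0.0000]
J3: z=[-0.1677, 0.9513, -0.2588] o=[-0.1109, 0.6288, 0.1063] → [0.6559, 0.2303, 0.4215, -0.1677, 0.9513, -0.2588]
J4: z=[-0.1677, 0.9513, -0.2588] o=[-0.4880, 0.6882, 0.5691] → [0.2002, 0.0551, 0.0727, -0.1677, 0.9513, -0.2588]
V = J·q̇ = [0.7514, 1.1058, 0.0034, -0.6156, -0.3439, -0.8749]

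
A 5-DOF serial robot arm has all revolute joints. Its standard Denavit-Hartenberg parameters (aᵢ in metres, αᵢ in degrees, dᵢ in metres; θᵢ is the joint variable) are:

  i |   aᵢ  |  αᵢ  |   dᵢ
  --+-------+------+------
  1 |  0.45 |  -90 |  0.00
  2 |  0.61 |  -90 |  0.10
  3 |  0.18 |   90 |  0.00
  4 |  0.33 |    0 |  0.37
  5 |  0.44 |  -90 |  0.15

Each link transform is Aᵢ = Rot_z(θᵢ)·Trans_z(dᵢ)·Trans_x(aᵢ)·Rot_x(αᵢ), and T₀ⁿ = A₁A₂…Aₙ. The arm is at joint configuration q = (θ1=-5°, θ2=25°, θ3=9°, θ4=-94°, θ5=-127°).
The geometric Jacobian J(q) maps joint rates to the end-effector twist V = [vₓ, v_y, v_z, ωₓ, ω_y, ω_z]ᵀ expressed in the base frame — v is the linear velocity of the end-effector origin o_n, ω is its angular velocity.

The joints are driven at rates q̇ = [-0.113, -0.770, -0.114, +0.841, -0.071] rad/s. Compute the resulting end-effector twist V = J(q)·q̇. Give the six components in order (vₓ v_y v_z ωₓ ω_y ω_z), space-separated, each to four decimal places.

o_n = [0.9893, 0.5569, -0.1824]
J₁: ẑ×o_n = [-0.5569, 0.9893, 0.0000], ω = ẑ
J2: z=[0.0872, 0.9962, 0.0000] o=[0.4483, -0.0392, 0.0000] → [-0.1817, 0.0159, -0.4870, 0.0872, 0.9962, 0.0000]
J3: z=[-0.4210, 0.0368, -0.9063] o=[1.0077, 0.0122, -0.2578] → [0.4964, 0.0485, -0.2286, -0.4210, 0.0368, -0.9063]
J4: z=[0.2273, 0.9716, -0.0661] o=[1.1658, -0.0299, -0.3329] → [0.1851, -0.0226, 0.3049, 0.2273, 0.9716, -0.0661]
J5: z=[0.2273, 0.9716, -0.0661] o=[1.3683, 0.3229, -0.0494] → [-0.1137, 0.0553, 0.4215, 0.2273, 0.9716, -0.0661]
V = J·q̇ = [0.3099, -0.1525, 0.6275, 0.1559, -0.0232, -0.0606]

0.3099 -0.1525 0.6275 0.1559 -0.0232 -0.0606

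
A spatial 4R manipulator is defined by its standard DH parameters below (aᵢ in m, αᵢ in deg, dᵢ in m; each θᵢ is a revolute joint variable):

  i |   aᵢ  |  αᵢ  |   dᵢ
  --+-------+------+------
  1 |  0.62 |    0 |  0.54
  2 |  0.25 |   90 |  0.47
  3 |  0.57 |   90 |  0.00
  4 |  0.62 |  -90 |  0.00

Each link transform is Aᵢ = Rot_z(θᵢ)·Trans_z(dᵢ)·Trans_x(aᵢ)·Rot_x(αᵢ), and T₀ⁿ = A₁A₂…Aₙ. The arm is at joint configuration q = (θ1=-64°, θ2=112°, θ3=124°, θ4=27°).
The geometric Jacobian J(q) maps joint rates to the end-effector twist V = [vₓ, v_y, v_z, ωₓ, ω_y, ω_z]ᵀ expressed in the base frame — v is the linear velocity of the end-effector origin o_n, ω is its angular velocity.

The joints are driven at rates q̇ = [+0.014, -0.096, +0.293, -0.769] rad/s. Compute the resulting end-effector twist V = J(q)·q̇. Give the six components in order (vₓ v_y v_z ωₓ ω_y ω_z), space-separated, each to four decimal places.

o_n = [0.2283, -1.0262, 1.9405]
J₁: ẑ×o_n = [1.0262, 0.2283, -0.0000], ω = ẑ
J2: z=[0.0000, 0.0000, 1.0000] o=[0.2718, -0.5573, 0.5400] → [0.4690, -0.0435, 0.0000, 0.0000, 0.0000, 1.0000]
J3: z=[0.7431, -0.6691, 0.0000] o=[0.4391, -0.3715, 1.0100] → [-0.6226, -0.6915, -0.6277, 0.7431, -0.6691, 0.0000]
J4: z=[0.5547, 0.6161, 0.5592] o=[0.2258, -0.6083, 1.4826] → [0.5159, -0.2527, -0.2334, 0.5547, 0.6161, 0.5592]
V = J·q̇ = [-0.6098, -0.0009, -0.0045, -0.2088, -0.6698, -0.5120]

-0.6098 -0.0009 -0.0045 -0.2088 -0.6698 -0.5120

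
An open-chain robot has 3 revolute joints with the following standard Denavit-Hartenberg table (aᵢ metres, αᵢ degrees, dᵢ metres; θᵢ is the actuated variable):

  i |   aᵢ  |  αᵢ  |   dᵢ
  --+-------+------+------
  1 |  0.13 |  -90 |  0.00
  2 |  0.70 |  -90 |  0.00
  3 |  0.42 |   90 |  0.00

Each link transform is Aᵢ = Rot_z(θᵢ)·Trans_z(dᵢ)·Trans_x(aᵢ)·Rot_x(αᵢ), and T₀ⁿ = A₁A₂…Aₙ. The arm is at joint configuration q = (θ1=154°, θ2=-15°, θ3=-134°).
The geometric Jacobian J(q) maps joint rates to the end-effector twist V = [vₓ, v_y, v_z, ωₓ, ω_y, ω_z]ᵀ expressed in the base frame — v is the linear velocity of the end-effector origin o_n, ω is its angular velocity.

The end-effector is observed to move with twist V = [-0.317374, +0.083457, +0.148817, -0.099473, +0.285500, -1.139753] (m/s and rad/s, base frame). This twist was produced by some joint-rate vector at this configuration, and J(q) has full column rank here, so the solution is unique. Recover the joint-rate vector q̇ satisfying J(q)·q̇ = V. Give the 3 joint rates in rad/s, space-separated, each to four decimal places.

-0.3390 -0.2130 0.8290

o_n = [-0.6037, -0.0417, 0.1057]
J₁: ẑ×o_n = [0.0417, -0.6037, 0.0000], ω = ẑ
J2: z=[-0.4384, -0.8988, 0.0000] o=[-0.1168, 0.0570, 0.0000] → [-0.0950, 0.0463, -0.3943, -0.4384, -0.8988, 0.0000]
J3: z=[-0.2326, 0.1135, -0.9659] o=[-0.7246, 0.3534, 0.1812] → [-0.3902, -0.1343, 0.0782, -0.2326, 0.1135, -0.9659]
q̇ = J⁺·V = [-0.3390, -0.2130, 0.8290]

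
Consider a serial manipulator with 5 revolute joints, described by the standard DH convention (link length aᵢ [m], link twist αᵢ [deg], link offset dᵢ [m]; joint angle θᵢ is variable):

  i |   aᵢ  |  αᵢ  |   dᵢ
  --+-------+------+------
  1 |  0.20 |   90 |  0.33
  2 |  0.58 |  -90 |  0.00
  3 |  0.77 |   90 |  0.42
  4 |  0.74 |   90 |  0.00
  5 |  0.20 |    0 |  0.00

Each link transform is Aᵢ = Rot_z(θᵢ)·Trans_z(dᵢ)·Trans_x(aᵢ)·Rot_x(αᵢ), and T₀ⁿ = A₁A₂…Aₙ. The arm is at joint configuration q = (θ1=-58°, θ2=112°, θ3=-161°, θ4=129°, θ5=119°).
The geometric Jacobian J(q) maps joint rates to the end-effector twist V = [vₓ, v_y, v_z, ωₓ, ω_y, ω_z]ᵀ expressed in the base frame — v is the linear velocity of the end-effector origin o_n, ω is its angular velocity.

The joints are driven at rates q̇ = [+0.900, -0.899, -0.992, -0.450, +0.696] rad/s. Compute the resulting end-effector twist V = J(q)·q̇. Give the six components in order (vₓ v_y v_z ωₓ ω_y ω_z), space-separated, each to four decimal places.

-0.4556 -0.0449 0.5925 0.5969 -0.3939 0.7692

o_n = [-0.3418, 0.6346, 0.1502]
J₁: ẑ×o_n = [-0.6346, -0.3418, 0.0000], ω = ẑ
J2: z=[-0.8480, -0.5299, 0.0000] o=[0.1060, -0.1696, 0.3300] → [0.0953, -0.1525, -0.9193, -0.8480, -0.5299, 0.0000]
J3: z=[-0.4913, 0.7863, -0.3746] o=[-0.0092, 0.0146, 0.8678] → [-0.3320, -0.2280, -0.0431, -0.4913, 0.7863, -0.3746]
J4: z=[0.8665, 0.3976, -0.3019] o=[-0.2836, -0.0192, 0.0354] → [0.2430, -0.0819, 0.5897, 0.8665, 0.3976, -0.3019]
J5: z=[-0.3779, 0.1273, -0.9170] o=[-0.5250, 0.6532, 0.2282] → [-0.0270, -0.1975, -0.0163, -0.3779, 0.1273, -0.9170]
V = J·q̇ = [-0.4556, -0.0449, 0.5925, 0.5969, -0.3939, 0.7692]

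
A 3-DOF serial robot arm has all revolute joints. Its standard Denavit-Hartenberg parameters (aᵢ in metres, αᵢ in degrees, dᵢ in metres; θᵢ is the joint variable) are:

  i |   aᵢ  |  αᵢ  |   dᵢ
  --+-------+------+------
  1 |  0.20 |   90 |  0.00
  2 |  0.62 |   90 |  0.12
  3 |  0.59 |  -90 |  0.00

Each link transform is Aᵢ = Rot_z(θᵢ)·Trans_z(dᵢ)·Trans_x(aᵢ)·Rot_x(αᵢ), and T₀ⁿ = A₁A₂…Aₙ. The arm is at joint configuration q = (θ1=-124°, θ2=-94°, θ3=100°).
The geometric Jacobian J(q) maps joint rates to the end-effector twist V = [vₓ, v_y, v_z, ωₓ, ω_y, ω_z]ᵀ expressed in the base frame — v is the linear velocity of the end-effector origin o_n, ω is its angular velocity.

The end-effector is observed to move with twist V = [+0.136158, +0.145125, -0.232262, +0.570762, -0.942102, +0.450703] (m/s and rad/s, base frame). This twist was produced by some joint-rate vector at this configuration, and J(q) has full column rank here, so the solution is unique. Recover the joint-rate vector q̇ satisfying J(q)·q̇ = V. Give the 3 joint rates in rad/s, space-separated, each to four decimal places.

o_n = [-0.6728, 0.2561, -0.5163]
J₁: ẑ×o_n = [-0.2561, -0.6728, 0.0000], ω = ẑ
J2: z=[-0.8290, 0.5592, 0.0000] o=[-0.1118, -0.1658, 0.0000] → [-0.2887, -0.4280, -0.0361, -0.8290, 0.5592, 0.0000]
J3: z=[0.5578, 0.8270, 0.0698] o=[-0.1871, -0.0628, -0.6185] → [0.0623, -0.0909, 0.5796, 0.5578, 0.8270, 0.0698]
q̇ = J⁺·V = [0.4830, -1.0000, -0.4630]

0.4830 -1.0000 -0.4630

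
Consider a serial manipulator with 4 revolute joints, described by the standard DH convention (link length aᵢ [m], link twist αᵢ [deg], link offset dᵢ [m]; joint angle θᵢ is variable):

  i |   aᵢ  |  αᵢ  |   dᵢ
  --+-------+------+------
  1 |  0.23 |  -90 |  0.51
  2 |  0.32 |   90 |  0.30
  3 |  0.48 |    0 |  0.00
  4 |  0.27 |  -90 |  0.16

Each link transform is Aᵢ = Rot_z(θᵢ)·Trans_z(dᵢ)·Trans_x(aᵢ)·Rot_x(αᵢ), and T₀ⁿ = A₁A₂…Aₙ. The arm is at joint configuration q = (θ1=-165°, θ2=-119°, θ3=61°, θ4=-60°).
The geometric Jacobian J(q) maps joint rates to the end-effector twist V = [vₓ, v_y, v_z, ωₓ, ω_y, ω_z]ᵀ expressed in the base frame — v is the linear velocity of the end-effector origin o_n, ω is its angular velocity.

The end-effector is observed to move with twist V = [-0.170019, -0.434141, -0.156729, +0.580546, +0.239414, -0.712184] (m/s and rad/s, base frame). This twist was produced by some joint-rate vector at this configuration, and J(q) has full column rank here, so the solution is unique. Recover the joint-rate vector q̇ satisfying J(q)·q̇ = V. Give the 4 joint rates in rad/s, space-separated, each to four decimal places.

-0.3670 -0.0810 0.3000 0.4120

o_n = [0.4858, -0.6199, 1.1520]
J₁: ẑ×o_n = [0.6199, 0.4858, -0.0000], ω = ẑ
J2: z=[0.2588, -0.9659, 0.0000] o=[-0.2222, -0.0595, 0.5100] → [-0.6201, -0.1661, 0.5388, 0.2588, -0.9659, 0.0000]
J3: z=[0.8448, 0.2264, -0.4848] o=[0.0053, -0.3092, 0.7899] → [-0.0687, -0.5388, -0.3713, 0.8448, 0.2264, -0.4848]
J4: z=[0.8448, 0.2264, -0.4848] o=[0.2230, -0.6855, 0.9934] → [0.0677, -0.2614, -0.0041, 0.8448, 0.2264, -0.4848]
q̇ = J⁺·V = [-0.3670, -0.0810, 0.3000, 0.4120]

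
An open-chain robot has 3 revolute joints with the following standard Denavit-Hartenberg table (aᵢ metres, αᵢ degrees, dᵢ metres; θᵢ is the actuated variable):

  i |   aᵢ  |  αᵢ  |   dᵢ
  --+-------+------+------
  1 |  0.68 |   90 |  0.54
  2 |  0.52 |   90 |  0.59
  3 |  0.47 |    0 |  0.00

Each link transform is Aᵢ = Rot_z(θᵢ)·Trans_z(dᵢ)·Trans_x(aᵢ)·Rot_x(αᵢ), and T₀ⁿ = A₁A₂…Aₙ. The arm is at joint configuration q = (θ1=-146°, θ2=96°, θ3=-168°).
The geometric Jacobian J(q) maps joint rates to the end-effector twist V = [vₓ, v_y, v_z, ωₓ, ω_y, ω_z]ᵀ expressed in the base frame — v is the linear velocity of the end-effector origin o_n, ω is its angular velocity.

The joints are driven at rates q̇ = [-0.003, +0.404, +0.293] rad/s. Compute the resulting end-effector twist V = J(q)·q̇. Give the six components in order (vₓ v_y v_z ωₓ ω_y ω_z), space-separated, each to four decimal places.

0.0980 -0.0940 0.0259 -0.4675 0.1720 0.0276

o_n = [-0.8338, 0.0314, 0.5999]
J₁: ẑ×o_n = [-0.0314, -0.8338, 0.0000], ω = ẑ
J2: z=[-0.5592, 0.8290, 0.0000] o=[-0.5637, -0.3803, 0.5400] → [0.0497, 0.0335, -0.0063, -0.5592, 0.8290, 0.0000]
J3: z=[-0.8245, -0.5561, 0.1045] o=[-0.8486, 0.1393, 1.0572] → [0.2655, -0.3754, 0.0972, -0.8245, -0.5561, 0.1045]
V = J·q̇ = [0.0980, -0.0940, 0.0259, -0.4675, 0.1720, 0.0276]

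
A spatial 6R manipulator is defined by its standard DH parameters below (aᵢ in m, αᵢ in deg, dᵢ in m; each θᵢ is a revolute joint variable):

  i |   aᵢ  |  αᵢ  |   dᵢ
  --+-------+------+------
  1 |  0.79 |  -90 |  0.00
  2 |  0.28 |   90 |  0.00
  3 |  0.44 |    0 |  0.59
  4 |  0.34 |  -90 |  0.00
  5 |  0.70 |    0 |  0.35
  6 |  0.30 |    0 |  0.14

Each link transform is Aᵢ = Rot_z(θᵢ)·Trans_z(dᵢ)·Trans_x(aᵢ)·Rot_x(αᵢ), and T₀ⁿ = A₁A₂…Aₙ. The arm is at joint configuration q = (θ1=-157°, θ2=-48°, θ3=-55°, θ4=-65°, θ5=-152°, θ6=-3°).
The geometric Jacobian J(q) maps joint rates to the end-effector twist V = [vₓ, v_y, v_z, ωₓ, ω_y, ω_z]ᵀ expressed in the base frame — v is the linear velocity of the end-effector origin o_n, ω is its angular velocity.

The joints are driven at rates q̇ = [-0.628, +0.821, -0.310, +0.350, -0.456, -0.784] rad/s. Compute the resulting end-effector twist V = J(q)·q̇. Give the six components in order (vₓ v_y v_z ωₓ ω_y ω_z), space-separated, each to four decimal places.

-1.7104 -0.3891 -0.4288 1.2518 -1.0341 -1.3993

o_n = [-0.8212, -0.2083, 1.6149]
J₁: ẑ×o_n = [0.2083, -0.8212, 0.0000], ω = ẑ
J2: z=[0.3907, -0.9205, 0.0000] o=[-0.7272, -0.3087, 0.0000] → [-1.4865, -0.6310, -0.0473, 0.3907, -0.9205, 0.0000]
J3: z=[0.6841, 0.2904, 0.6691] o=[-0.8997, -0.3819, 0.2081] → [0.2923, -0.9098, 0.0960, 0.6841, 0.2904, 0.6691]
J4: z=[0.6841, 0.2904, 0.6691] o=[-0.7923, 0.0552, 0.7904] → [0.4157, -0.5833, -0.1719, 0.6841, 0.2904, 0.6691]
J5: z=[-0.7288, 0.2338, 0.6436] o=[-0.8027, 0.3707, 0.6641] → [0.5949, 0.6810, 0.4263, -0.7288, 0.2338, 0.6436]
J6: z=[-0.7288, 0.2338, 0.6436] o=[-0.8141, -0.0255, 1.3389] → [0.1821, 0.1966, 0.1348, -0.7288, 0.2338, 0.6436]
V = J·q̇ = [-1.7104, -0.3891, -0.4288, 1.2518, -1.0341, -1.3993]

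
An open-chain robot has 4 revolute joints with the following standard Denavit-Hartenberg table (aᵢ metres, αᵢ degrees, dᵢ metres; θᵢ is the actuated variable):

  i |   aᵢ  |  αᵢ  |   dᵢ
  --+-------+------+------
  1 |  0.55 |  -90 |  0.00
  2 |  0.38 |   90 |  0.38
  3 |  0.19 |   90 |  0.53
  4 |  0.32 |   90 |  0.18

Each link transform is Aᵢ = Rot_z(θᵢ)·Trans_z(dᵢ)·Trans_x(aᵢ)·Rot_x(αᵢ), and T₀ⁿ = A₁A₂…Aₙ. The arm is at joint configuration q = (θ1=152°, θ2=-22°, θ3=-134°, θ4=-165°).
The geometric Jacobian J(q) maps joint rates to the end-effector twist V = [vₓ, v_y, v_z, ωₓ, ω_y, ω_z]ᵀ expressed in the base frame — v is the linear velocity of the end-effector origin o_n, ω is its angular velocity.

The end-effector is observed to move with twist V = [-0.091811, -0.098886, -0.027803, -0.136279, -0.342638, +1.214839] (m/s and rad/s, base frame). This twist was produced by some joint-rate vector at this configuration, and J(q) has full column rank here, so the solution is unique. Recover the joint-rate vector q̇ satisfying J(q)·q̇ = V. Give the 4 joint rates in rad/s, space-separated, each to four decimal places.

o_n = [-0.8879, -0.1969, 0.5395]
J₁: ẑ×o_n = [0.1969, -0.8879, 0.0000], ω = ẑ
J2: z=[-0.4695, -0.8829, 0.0000] o=[-0.4856, 0.2582, 0.0000] → [-0.4763, 0.2533, -0.1415, -0.4695, -0.8829, 0.0000]
J3: z=[0.3308, -0.1759, 0.9272] o=[-0.9751, 0.0881, 0.1424] → [0.1944, -0.0504, -0.0789, 0.3308, -0.1759, 0.9272]
J4: z=[0.2628, -0.9265, -0.2695] o=[-0.6276, 0.0581, 0.5843] → [-0.0272, 0.0819, -0.3081, 0.2628, -0.9265, -0.2695]
q̇ = J⁺·V = [0.2120, 0.6930, 0.9450, -0.4700]

0.2120 0.6930 0.9450 -0.4700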